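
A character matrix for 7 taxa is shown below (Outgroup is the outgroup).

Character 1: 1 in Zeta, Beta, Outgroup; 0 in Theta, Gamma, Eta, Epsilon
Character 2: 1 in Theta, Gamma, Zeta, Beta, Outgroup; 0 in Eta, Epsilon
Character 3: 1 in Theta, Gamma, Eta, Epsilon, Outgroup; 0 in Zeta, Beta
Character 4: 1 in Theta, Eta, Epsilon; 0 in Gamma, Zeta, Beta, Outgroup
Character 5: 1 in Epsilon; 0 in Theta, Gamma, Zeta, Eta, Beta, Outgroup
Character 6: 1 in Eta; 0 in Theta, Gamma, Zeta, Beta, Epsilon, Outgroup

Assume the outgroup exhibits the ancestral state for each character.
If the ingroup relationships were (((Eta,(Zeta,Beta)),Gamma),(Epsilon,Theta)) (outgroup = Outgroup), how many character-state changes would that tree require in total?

9

Map each character onto (((Eta,(Zeta,Beta)),Gamma),(Epsilon,Theta)) (rooted by Outgroup) and count the minimum state changes it requires (Fitch parsimony):
Character 1: 2; Character 2: 2; Character 3: 1; Character 4: 2; Character 5: 1; Character 6: 1.
Total tree length = 9.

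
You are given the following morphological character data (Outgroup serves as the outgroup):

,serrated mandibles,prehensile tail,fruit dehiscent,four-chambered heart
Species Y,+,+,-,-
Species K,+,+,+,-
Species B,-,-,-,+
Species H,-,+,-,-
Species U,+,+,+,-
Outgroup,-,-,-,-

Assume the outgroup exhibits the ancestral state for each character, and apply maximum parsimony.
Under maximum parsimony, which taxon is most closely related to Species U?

Species K

The outgroup has state '-' for every character, so '+' is the derived state throughout.
Only Species K, Species U, and Species Y show the derived state '+' for serrated mandibles, supporting them as a clade.
prehensile tail: derived state '+' in Species H, Species K, Species U, and Species Y only — synapomorphy for {Species H, Species K, Species U, Species Y}.
fruit dehiscent (derived state '+') is shared by Species K and Species U — a synapomorphy uniting that clade.
four-chambered heart: derived state '+' in Species B only — an autapomorphy, so it tells us nothing about relationships among taxa.
Most parsimonious ingroup topology: ((((Species K,Species U),Species Y),Species H),Species B).
Species U and Species K form a cherry on this tree, so they are sister taxa.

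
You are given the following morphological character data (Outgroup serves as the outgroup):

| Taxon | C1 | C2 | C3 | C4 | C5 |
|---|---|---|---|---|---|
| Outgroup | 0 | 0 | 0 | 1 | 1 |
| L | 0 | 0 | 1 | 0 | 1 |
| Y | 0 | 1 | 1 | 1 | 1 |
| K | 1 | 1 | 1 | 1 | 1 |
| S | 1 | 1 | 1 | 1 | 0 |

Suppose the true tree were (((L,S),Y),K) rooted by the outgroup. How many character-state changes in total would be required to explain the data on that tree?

Map each character onto (((L,S),Y),K) (rooted by Outgroup) and count the minimum state changes it requires (Fitch parsimony):
C1: 2; C2: 2; C3: 1; C4: 1; C5: 1.
Total tree length = 7.

7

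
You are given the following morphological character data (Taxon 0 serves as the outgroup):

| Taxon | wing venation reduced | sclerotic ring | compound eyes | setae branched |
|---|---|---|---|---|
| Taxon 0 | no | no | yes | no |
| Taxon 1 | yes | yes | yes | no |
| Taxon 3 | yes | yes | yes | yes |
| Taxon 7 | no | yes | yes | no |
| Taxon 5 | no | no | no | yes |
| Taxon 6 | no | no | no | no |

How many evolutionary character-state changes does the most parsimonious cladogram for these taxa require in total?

Character polarity is set by the outgroup: the derived state is whichever differs from the outgroup's state, so for compound eyes the derived state is 'no', and for the remaining characters it is 'yes'.
wing venation reduced (derived state 'yes') is shared by Taxon 1 and Taxon 3 — a synapomorphy uniting that clade.
sclerotic ring (derived state 'yes') is shared by Taxon 1, Taxon 3, and Taxon 7 — a synapomorphy uniting that clade.
Only Taxon 5 and Taxon 6 show the derived state 'no' for compound eyes, supporting them as a clade.
setae branched (state 'yes') occurs in Taxon 3 and Taxon 5 but conflicts with the nesting implied by the other characters — most parsimoniously interpreted as homoplasy.
Most parsimonious ingroup topology: (((Taxon 1,Taxon 3),Taxon 7),(Taxon 5,Taxon 6)).
Changes per character on this tree: wing venation reduced: 1; sclerotic ring: 1; compound eyes: 1; setae branched: 2.
Total = 5.

5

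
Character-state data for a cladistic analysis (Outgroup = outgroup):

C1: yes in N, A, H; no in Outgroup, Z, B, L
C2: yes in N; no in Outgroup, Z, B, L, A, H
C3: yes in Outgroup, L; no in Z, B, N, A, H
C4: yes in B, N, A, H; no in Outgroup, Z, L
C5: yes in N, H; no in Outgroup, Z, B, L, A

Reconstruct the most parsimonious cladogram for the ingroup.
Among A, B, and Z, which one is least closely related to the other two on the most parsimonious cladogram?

Z

Character polarity is set by the outgroup: the derived state is whichever differs from the outgroup's state, so for C3 the derived state is 'no', and for the remaining characters it is 'yes'.
C1 (derived state 'yes') is shared by A, H, and N — a synapomorphy uniting that clade.
C2 (derived state 'yes') is unique to N (autapomorphy; uninformative for grouping).
Only A, B, H, N, and Z show the derived state 'no' for C3, supporting them as a clade.
C4 (derived state 'yes') is shared by A, B, H, and N — a synapomorphy uniting that clade.
C5: derived state 'yes' in H and N only — synapomorphy for {H, N}.
Most parsimonious ingroup topology: ((Z,(B,((N,H),A))),L).
A and B share a more recent common ancestor with each other than either does with Z, so Z is the least closely related of the three.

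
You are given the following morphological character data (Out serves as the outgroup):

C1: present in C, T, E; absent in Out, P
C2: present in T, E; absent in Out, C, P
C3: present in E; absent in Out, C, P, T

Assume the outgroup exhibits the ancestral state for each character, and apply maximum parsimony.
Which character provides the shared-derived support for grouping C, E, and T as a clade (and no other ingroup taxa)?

C1

The outgroup has state 'absent' for every character, so 'present' is the derived state throughout.
Only C, E, and T show the derived state 'present' for C1, supporting them as a clade.
C2 (derived state 'present') is shared by E and T — a synapomorphy uniting that clade.
C3: derived state 'present' in E only — an autapomorphy, so it tells us nothing about relationships among taxa.
Most parsimonious ingroup topology: ((C,(T,E)),P).
The clade {C, E, T} is supported by C1: its derived state 'present' occurs in exactly those taxa and in no other taxon (including the outgroup).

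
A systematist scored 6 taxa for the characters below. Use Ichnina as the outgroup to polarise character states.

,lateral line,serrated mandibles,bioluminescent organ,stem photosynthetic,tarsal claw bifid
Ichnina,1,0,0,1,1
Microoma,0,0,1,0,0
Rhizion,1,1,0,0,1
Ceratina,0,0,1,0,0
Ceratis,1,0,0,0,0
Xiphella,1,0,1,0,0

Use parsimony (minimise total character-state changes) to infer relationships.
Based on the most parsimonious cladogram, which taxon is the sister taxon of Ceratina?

Character polarity is set by the outgroup: the derived state is whichever differs from the outgroup's state, so for lateral line, stem photosynthetic, tarsal claw bifid the derived state is '0', and for the remaining characters it is '1'.
lateral line (derived state '0') is shared by Ceratina and Microoma — a synapomorphy uniting that clade.
serrated mandibles (derived state '1') is unique to Rhizion (autapomorphy; uninformative for grouping).
bioluminescent organ (derived state '1') is shared by Ceratina, Microoma, and Xiphella — a synapomorphy uniting that clade.
All ingroup taxa share the derived state '0' for stem photosynthetic; it defines the ingroup but does not resolve relationships within it.
tarsal claw bifid: derived state '0' in Ceratina, Ceratis, Microoma, and Xiphella only — synapomorphy for {Ceratina, Ceratis, Microoma, Xiphella}.
Most parsimonious ingroup topology: (((Xiphella,(Ceratina,Microoma)),Ceratis),Rhizion).
Ceratina and Microoma form a cherry on this tree, so they are sister taxa.

Microoma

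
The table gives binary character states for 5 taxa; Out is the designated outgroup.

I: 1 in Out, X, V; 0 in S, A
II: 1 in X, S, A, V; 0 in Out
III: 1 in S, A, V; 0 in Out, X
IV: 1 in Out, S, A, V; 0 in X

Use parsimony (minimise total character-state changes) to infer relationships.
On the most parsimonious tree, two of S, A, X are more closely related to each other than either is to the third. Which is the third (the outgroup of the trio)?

X

Character polarity is set by the outgroup: the derived state is whichever differs from the outgroup's state, so for I, IV the derived state is '0', and for the remaining characters it is '1'.
I: derived state '0' in A and S only — synapomorphy for {A, S}.
II (derived state '1') is shared by all ingroup taxa — unites the whole ingroup.
III: derived state '1' in A, S, and V only — synapomorphy for {A, S, V}.
IV (derived state '0') is unique to X (autapomorphy; uninformative for grouping).
Most parsimonious ingroup topology: (X,((S,A),V)).
A and S share a more recent common ancestor with each other than either does with X, so X is the least closely related of the three.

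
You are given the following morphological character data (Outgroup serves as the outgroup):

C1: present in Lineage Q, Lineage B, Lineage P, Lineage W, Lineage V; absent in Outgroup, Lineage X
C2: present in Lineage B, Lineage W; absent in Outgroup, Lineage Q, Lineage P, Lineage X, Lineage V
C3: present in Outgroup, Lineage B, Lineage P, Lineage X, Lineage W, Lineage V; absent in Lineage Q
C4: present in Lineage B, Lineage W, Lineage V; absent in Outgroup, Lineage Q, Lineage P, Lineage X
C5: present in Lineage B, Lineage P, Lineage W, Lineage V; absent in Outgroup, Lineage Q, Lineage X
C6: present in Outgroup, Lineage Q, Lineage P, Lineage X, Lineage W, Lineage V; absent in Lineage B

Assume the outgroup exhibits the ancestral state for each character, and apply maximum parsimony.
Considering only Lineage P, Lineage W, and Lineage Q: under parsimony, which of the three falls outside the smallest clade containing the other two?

Character polarity is set by the outgroup: the derived state is whichever differs from the outgroup's state, so for C3, C6 the derived state is 'absent', and for the remaining characters it is 'present'.
C1 (derived state 'present') is shared by Lineage B, Lineage P, Lineage Q, Lineage V, and Lineage W — a synapomorphy uniting that clade.
C2: derived state 'present' in Lineage B and Lineage W only — synapomorphy for {Lineage B, Lineage W}.
C3 (derived state 'absent') is unique to Lineage Q (autapomorphy; uninformative for grouping).
Only Lineage B, Lineage V, and Lineage W show the derived state 'present' for C4, supporting them as a clade.
C5: derived state 'present' in Lineage B, Lineage P, Lineage V, and Lineage W only — synapomorphy for {Lineage B, Lineage P, Lineage V, Lineage W}.
C6 (derived state 'absent') is unique to Lineage B (autapomorphy; uninformative for grouping).
Most parsimonious ingroup topology: ((Lineage Q,(((Lineage B,Lineage W),Lineage V),Lineage P)),Lineage X).
Lineage P and Lineage W share a more recent common ancestor with each other than either does with Lineage Q, so Lineage Q is the least closely related of the three.

Lineage Q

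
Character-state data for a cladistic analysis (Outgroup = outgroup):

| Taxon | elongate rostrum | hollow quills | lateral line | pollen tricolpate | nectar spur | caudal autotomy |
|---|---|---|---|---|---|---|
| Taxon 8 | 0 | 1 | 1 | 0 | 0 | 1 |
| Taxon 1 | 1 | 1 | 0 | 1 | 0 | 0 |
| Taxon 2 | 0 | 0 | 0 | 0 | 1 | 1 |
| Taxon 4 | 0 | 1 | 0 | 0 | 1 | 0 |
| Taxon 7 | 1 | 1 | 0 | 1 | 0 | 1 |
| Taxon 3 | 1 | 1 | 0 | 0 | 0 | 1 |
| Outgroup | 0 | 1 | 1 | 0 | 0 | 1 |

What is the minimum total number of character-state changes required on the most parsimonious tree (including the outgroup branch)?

7

Character polarity is set by the outgroup: the derived state is whichever differs from the outgroup's state, so for hollow quills, lateral line, caudal autotomy the derived state is '0', and for the remaining characters it is '1'.
Only Taxon 1, Taxon 3, and Taxon 7 show the derived state '1' for elongate rostrum, supporting them as a clade.
hollow quills: derived state '0' in Taxon 2 only — an autapomorphy, so it tells us nothing about relationships among taxa.
lateral line: derived state '0' in Taxon 1, Taxon 2, Taxon 3, Taxon 4, and Taxon 7 only — synapomorphy for {Taxon 1, Taxon 2, Taxon 3, Taxon 4, Taxon 7}.
pollen tricolpate (derived state '1') is shared by Taxon 1 and Taxon 7 — a synapomorphy uniting that clade.
Only Taxon 2 and Taxon 4 show the derived state '1' for nectar spur, supporting them as a clade.
caudal autotomy (state '0') occurs in Taxon 1 and Taxon 4 but conflicts with the nesting implied by the other characters — most parsimoniously interpreted as homoplasy.
Most parsimonious ingroup topology: (((Taxon 3,(Taxon 1,Taxon 7)),(Taxon 2,Taxon 4)),Taxon 8).
Changes per character on this tree: elongate rostrum: 1; hollow quills: 1; lateral line: 1; pollen tricolpate: 1; nectar spur: 1; caudal autotomy: 2.
Total = 7.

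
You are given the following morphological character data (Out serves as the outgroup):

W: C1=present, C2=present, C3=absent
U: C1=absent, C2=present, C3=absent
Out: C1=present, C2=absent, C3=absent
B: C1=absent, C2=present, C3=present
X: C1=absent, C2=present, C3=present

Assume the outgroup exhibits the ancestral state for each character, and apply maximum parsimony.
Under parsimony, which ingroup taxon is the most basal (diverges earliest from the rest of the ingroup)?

W

Character polarity is set by the outgroup: the derived state is whichever differs from the outgroup's state, so for C1 the derived state is 'absent', and for the remaining characters it is 'present'.
C1 (derived state 'absent') is shared by B, U, and X — a synapomorphy uniting that clade.
C2 (derived state 'present') is shared by all ingroup taxa — unites the whole ingroup.
Only B and X show the derived state 'present' for C3, supporting them as a clade.
Most parsimonious ingroup topology: ((U,(X,B)),W).
W is sister to the clade containing all other ingroup taxa, so it is the earliest-diverging (most basal) ingroup lineage.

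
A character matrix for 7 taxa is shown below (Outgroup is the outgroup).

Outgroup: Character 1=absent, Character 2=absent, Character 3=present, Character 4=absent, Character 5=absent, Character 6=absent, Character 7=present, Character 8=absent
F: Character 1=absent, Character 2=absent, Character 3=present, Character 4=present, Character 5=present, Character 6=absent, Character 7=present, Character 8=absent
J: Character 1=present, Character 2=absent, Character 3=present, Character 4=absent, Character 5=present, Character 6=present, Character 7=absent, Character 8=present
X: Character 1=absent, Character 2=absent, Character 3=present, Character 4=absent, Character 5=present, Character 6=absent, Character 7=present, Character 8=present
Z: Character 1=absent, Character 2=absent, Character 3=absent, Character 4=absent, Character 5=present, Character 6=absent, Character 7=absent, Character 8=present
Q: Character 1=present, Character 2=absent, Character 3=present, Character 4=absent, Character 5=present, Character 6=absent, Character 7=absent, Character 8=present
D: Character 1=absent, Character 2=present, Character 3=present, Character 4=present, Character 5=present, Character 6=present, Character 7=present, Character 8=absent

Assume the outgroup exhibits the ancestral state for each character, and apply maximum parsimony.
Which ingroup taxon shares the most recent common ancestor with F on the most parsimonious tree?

D

Character polarity is set by the outgroup: the derived state is whichever differs from the outgroup's state, so for Character 3, Character 7 the derived state is 'absent', and for the remaining characters it is 'present'.
Character 1: derived state 'present' in J and Q only — synapomorphy for {J, Q}.
Character 2 (derived state 'present') is unique to D (autapomorphy; uninformative for grouping).
Character 3: derived state 'absent' in Z only — an autapomorphy, so it tells us nothing about relationships among taxa.
Character 4: derived state 'present' in D and F only — synapomorphy for {D, F}.
Character 5 (derived state 'present') is shared by all ingroup taxa — unites the whole ingroup.
Character 6 (state 'present') occurs in D and J but conflicts with the nesting implied by the other characters — most parsimoniously interpreted as homoplasy.
Character 7: derived state 'absent' in J, Q, and Z only — synapomorphy for {J, Q, Z}.
Character 8 (derived state 'present') is shared by J, Q, X, and Z — a synapomorphy uniting that clade.
Most parsimonious ingroup topology: ((F,D),(((J,Q),Z),X)).
F and D form a cherry on this tree, so they are sister taxa.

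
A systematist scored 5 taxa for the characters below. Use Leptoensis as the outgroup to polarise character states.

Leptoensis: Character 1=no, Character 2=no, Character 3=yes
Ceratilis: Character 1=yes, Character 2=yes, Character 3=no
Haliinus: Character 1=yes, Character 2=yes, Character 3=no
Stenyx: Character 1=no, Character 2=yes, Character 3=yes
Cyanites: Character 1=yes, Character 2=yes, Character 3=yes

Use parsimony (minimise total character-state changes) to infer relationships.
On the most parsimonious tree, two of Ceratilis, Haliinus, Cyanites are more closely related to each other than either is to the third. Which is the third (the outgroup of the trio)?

Character polarity is set by the outgroup: the derived state is whichever differs from the outgroup's state, so for Character 3 the derived state is 'no', and for the remaining characters it is 'yes'.
Only Ceratilis, Cyanites, and Haliinus show the derived state 'yes' for Character 1, supporting them as a clade.
All ingroup taxa share the derived state 'yes' for Character 2; it defines the ingroup but does not resolve relationships within it.
Character 3: derived state 'no' in Ceratilis and Haliinus only — synapomorphy for {Ceratilis, Haliinus}.
Most parsimonious ingroup topology: (((Ceratilis,Haliinus),Cyanites),Stenyx).
Ceratilis and Haliinus share a more recent common ancestor with each other than either does with Cyanites, so Cyanites is the least closely related of the three.

Cyanites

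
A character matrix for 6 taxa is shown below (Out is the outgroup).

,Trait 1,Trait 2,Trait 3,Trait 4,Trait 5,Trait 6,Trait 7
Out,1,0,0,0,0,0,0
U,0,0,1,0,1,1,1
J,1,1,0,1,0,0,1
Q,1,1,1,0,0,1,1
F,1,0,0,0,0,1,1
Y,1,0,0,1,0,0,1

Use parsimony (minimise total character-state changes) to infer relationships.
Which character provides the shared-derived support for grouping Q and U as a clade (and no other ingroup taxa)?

Trait 3

Character polarity is set by the outgroup: the derived state is whichever differs from the outgroup's state, so for Trait 1 the derived state is '0', and for the remaining characters it is '1'.
Trait 1 (derived state '0') is unique to U (autapomorphy; uninformative for grouping).
Trait 2 groups J and Q, which is incompatible with the clades supported by the remaining characters; treating it as convergent (homoplasy) costs fewer steps than any alternative tree.
Trait 3 (derived state '1') is shared by Q and U — a synapomorphy uniting that clade.
Trait 4 (derived state '1') is shared by J and Y — a synapomorphy uniting that clade.
Trait 5: derived state '1' in U only — an autapomorphy, so it tells us nothing about relationships among taxa.
Trait 6: derived state '1' in F, Q, and U only — synapomorphy for {F, Q, U}.
Trait 7 (derived state '1') is shared by all ingroup taxa — unites the whole ingroup.
Most parsimonious ingroup topology: (((U,Q),F),(J,Y)).
The clade {Q, U} is supported by Trait 3: its derived state '1' occurs in exactly those taxa and in no other taxon (including the outgroup).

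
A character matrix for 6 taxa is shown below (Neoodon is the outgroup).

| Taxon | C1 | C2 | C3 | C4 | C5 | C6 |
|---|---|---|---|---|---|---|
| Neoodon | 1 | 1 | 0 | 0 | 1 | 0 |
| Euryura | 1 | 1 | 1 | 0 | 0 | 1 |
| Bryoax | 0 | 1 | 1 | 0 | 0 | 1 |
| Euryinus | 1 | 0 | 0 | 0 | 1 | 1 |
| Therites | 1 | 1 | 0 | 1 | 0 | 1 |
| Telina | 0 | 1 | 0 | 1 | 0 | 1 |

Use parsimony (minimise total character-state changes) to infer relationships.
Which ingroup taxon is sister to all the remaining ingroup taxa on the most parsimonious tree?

Euryinus

Character polarity is set by the outgroup: the derived state is whichever differs from the outgroup's state, so for C1, C2, C5 the derived state is '0', and for the remaining characters it is '1'.
C1 (state '0') occurs in Bryoax and Telina but conflicts with the nesting implied by the other characters — most parsimoniously interpreted as homoplasy.
C2 (derived state '0') is unique to Euryinus (autapomorphy; uninformative for grouping).
C3: derived state '1' in Bryoax and Euryura only — synapomorphy for {Bryoax, Euryura}.
C4: derived state '1' in Telina and Therites only — synapomorphy for {Telina, Therites}.
C5 (derived state '0') is shared by Bryoax, Euryura, Telina, and Therites — a synapomorphy uniting that clade.
All ingroup taxa share the derived state '1' for C6; it defines the ingroup but does not resolve relationships within it.
Most parsimonious ingroup topology: (((Euryura,Bryoax),(Therites,Telina)),Euryinus).
Euryinus is sister to the clade containing all other ingroup taxa, so it is the earliest-diverging (most basal) ingroup lineage.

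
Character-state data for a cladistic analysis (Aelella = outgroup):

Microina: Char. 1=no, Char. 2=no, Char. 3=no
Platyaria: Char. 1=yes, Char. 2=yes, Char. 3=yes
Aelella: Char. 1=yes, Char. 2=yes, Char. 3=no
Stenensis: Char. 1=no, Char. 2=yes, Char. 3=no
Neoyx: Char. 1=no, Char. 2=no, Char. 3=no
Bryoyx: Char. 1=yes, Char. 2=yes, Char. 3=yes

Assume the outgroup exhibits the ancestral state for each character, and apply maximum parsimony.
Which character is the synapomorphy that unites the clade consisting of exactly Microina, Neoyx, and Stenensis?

Char. 1

Character polarity is set by the outgroup: the derived state is whichever differs from the outgroup's state, so for Char. 1, Char. 2 the derived state is 'no', and for the remaining characters it is 'yes'.
Only Microina, Neoyx, and Stenensis show the derived state 'no' for Char. 1, supporting them as a clade.
Char. 2: derived state 'no' in Microina and Neoyx only — synapomorphy for {Microina, Neoyx}.
Char. 3: derived state 'yes' in Bryoyx and Platyaria only — synapomorphy for {Bryoyx, Platyaria}.
Most parsimonious ingroup topology: (((Neoyx,Microina),Stenensis),(Bryoyx,Platyaria)).
The clade {Microina, Neoyx, Stenensis} is supported by Char. 1: its derived state 'no' occurs in exactly those taxa and in no other taxon (including the outgroup).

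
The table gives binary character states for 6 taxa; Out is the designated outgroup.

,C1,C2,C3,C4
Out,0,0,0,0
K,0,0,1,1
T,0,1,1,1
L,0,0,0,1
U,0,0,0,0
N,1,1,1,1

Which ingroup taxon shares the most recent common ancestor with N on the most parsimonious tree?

The outgroup has state '0' for every character, so '1' is the derived state throughout.
C1: derived state '1' in N only — an autapomorphy, so it tells us nothing about relationships among taxa.
C2: derived state '1' in N and T only — synapomorphy for {N, T}.
C3 (derived state '1') is shared by K, N, and T — a synapomorphy uniting that clade.
C4: derived state '1' in K, L, N, and T only — synapomorphy for {K, L, N, T}.
Most parsimonious ingroup topology: (((K,(T,N)),L),U).
N and T form a cherry on this tree, so they are sister taxa.

T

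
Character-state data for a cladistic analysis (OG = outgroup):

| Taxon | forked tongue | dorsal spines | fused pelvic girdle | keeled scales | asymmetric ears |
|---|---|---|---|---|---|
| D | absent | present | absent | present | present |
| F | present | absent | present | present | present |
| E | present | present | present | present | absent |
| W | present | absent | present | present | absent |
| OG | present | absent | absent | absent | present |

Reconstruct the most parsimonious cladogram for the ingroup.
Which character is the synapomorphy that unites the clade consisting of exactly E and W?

asymmetric ears

Character polarity is set by the outgroup: the derived state is whichever differs from the outgroup's state, so for forked tongue, asymmetric ears the derived state is 'absent', and for the remaining characters it is 'present'.
forked tongue: derived state 'absent' in D only — an autapomorphy, so it tells us nothing about relationships among taxa.
dorsal spines (state 'present') occurs in D and E but conflicts with the nesting implied by the other characters — most parsimoniously interpreted as homoplasy.
fused pelvic girdle: derived state 'present' in E, F, and W only — synapomorphy for {E, F, W}.
All ingroup taxa share the derived state 'present' for keeled scales; it defines the ingroup but does not resolve relationships within it.
Only E and W show the derived state 'absent' for asymmetric ears, supporting them as a clade.
Most parsimonious ingroup topology: ((F,(W,E)),D).
The clade {E, W} is supported by asymmetric ears: its derived state 'absent' occurs in exactly those taxa and in no other taxon (including the outgroup).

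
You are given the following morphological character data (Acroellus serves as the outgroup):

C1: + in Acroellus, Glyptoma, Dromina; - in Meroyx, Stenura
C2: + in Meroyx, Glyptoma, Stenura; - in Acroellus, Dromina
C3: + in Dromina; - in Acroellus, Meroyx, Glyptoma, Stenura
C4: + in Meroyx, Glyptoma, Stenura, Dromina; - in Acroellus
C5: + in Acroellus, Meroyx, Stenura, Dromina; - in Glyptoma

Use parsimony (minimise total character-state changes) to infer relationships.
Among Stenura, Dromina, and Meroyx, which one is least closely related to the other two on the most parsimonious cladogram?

Dromina

Character polarity is set by the outgroup: the derived state is whichever differs from the outgroup's state, so for C1, C5 the derived state is '-', and for the remaining characters it is '+'.
Only Meroyx and Stenura show the derived state '-' for C1, supporting them as a clade.
C2: derived state '+' in Glyptoma, Meroyx, and Stenura only — synapomorphy for {Glyptoma, Meroyx, Stenura}.
C3: derived state '+' in Dromina only — an autapomorphy, so it tells us nothing about relationships among taxa.
C4 (derived state '+') is shared by all ingroup taxa — unites the whole ingroup.
C5 (derived state '-') is unique to Glyptoma (autapomorphy; uninformative for grouping).
Most parsimonious ingroup topology: (((Meroyx,Stenura),Glyptoma),Dromina).
Stenura and Meroyx share a more recent common ancestor with each other than either does with Dromina, so Dromina is the least closely related of the three.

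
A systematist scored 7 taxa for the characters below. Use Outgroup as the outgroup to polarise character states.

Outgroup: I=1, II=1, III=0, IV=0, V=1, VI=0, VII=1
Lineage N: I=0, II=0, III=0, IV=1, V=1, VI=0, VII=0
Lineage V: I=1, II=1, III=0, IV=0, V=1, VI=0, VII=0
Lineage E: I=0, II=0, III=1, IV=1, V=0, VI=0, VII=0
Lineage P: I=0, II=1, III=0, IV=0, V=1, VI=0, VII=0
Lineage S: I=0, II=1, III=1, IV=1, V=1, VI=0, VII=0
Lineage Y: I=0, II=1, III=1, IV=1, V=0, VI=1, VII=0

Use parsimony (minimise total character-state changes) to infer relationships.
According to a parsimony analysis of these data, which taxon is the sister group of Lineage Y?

Character polarity is set by the outgroup: the derived state is whichever differs from the outgroup's state, so for I, II, V, VII the derived state is '0', and for the remaining characters it is '1'.
Only Lineage E, Lineage N, Lineage P, Lineage S, and Lineage Y show the derived state '0' for I, supporting them as a clade.
II groups Lineage E and Lineage N, which is incompatible with the clades supported by the remaining characters; treating it as convergent (homoplasy) costs fewer steps than any alternative tree.
Only Lineage E, Lineage S, and Lineage Y show the derived state '1' for III, supporting them as a clade.
Only Lineage E, Lineage N, Lineage S, and Lineage Y show the derived state '1' for IV, supporting them as a clade.
V (derived state '0') is shared by Lineage E and Lineage Y — a synapomorphy uniting that clade.
VI: derived state '1' in Lineage Y only — an autapomorphy, so it tells us nothing about relationships among taxa.
All ingroup taxa share the derived state '0' for VII; it defines the ingroup but does not resolve relationships within it.
Most parsimonious ingroup topology: (((Lineage N,((Lineage E,Lineage Y),Lineage S)),Lineage P),Lineage V).
Lineage Y and Lineage E form a cherry on this tree, so they are sister taxa.

Lineage E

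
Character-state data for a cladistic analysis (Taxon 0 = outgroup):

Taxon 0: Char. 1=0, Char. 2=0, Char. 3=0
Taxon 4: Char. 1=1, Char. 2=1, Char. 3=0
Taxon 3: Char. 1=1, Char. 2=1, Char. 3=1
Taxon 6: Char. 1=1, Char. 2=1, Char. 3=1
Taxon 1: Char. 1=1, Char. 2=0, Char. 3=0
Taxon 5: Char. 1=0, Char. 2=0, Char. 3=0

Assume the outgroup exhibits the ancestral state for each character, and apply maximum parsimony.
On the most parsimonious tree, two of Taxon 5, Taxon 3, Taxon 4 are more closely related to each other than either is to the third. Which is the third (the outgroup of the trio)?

Taxon 5

The outgroup has state '0' for every character, so '1' is the derived state throughout.
Char. 1: derived state '1' in Taxon 1, Taxon 3, Taxon 4, and Taxon 6 only — synapomorphy for {Taxon 1, Taxon 3, Taxon 4, Taxon 6}.
Char. 2: derived state '1' in Taxon 3, Taxon 4, and Taxon 6 only — synapomorphy for {Taxon 3, Taxon 4, Taxon 6}.
Char. 3: derived state '1' in Taxon 3 and Taxon 6 only — synapomorphy for {Taxon 3, Taxon 6}.
Most parsimonious ingroup topology: ((Taxon 1,((Taxon 3,Taxon 6),Taxon 4)),Taxon 5).
Taxon 4 and Taxon 3 share a more recent common ancestor with each other than either does with Taxon 5, so Taxon 5 is the least closely related of the three.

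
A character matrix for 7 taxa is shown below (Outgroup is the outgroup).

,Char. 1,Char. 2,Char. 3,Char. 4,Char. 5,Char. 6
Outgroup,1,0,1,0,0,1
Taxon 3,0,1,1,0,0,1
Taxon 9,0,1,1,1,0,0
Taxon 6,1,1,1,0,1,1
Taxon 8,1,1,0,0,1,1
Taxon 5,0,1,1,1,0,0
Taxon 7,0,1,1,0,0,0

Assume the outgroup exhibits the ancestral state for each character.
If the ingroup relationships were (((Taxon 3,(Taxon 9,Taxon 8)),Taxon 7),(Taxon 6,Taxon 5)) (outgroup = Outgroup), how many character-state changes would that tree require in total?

Map each character onto (((Taxon 3,(Taxon 9,Taxon 8)),Taxon 7),(Taxon 6,Taxon 5)) (rooted by Outgroup) and count the minimum state changes it requires (Fitch parsimony):
Char. 1: 3; Char. 2: 1; Char. 3: 1; Char. 4: 2; Char. 5: 2; Char. 6: 3.
Total tree length = 12.

12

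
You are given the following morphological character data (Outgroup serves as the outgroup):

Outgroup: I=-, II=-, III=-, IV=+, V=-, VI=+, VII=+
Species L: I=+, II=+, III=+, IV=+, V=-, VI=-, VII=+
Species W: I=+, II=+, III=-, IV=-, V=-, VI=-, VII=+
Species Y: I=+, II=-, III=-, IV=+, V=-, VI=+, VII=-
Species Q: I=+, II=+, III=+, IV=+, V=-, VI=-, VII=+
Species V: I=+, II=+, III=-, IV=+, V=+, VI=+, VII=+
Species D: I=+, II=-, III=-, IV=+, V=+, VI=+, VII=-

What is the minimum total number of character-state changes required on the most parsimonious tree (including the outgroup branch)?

8

Character polarity is set by the outgroup: the derived state is whichever differs from the outgroup's state, so for IV, VI, VII the derived state is '-', and for the remaining characters it is '+'.
All ingroup taxa share the derived state '+' for I; it defines the ingroup but does not resolve relationships within it.
Only Species L, Species Q, Species V, and Species W show the derived state '+' for II, supporting them as a clade.
III: derived state '+' in Species L and Species Q only — synapomorphy for {Species L, Species Q}.
IV: derived state '-' in Species W only — an autapomorphy, so it tells us nothing about relationships among taxa.
V (state '+') occurs in Species D and Species V but conflicts with the nesting implied by the other characters — most parsimoniously interpreted as homoplasy.
VI (derived state '-') is shared by Species L, Species Q, and Species W — a synapomorphy uniting that clade.
Only Species D and Species Y show the derived state '-' for VII, supporting them as a clade.
Most parsimonious ingroup topology: ((((Species L,Species Q),Species W),Species V),(Species Y,Species D)).
Changes per character on this tree: I: 1; II: 1; III: 1; IV: 1; V: 2; VI: 1; VII: 1.
Total = 8.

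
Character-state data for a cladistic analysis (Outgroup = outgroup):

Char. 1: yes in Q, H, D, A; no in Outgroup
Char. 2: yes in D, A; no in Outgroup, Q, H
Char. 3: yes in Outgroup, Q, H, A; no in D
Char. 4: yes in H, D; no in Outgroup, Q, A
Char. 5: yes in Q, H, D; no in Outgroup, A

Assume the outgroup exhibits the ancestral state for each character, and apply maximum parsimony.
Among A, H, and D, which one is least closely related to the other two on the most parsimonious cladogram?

Character polarity is set by the outgroup: the derived state is whichever differs from the outgroup's state, so for Char. 3 the derived state is 'no', and for the remaining characters it is 'yes'.
Char. 1 (derived state 'yes') is shared by all ingroup taxa — unites the whole ingroup.
Char. 2 groups A and D, which is incompatible with the clades supported by the remaining characters; treating it as convergent (homoplasy) costs fewer steps than any alternative tree.
Char. 3 (derived state 'no') is unique to D (autapomorphy; uninformative for grouping).
Only D and H show the derived state 'yes' for Char. 4, supporting them as a clade.
Only D, H, and Q show the derived state 'yes' for Char. 5, supporting them as a clade.
Most parsimonious ingroup topology: ((Q,(H,D)),A).
D and H share a more recent common ancestor with each other than either does with A, so A is the least closely related of the three.

A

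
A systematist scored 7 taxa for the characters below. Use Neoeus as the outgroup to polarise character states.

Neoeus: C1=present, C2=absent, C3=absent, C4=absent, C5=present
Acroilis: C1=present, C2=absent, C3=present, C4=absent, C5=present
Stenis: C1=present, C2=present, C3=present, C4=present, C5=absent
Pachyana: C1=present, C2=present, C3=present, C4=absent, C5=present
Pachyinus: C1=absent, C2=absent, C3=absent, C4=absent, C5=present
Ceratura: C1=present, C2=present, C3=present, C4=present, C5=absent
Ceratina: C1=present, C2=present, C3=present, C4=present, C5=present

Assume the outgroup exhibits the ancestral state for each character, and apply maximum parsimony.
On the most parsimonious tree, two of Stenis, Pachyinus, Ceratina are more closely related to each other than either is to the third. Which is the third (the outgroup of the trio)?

Character polarity is set by the outgroup: the derived state is whichever differs from the outgroup's state, so for C1, C5 the derived state is 'absent', and for the remaining characters it is 'present'.
C1: derived state 'absent' in Pachyinus only — an autapomorphy, so it tells us nothing about relationships among taxa.
C2 (derived state 'present') is shared by Ceratina, Ceratura, Pachyana, and Stenis — a synapomorphy uniting that clade.
Only Acroilis, Ceratina, Ceratura, Pachyana, and Stenis show the derived state 'present' for C3, supporting them as a clade.
C4: derived state 'present' in Ceratina, Ceratura, and Stenis only — synapomorphy for {Ceratina, Ceratura, Stenis}.
C5: derived state 'absent' in Ceratura and Stenis only — synapomorphy for {Ceratura, Stenis}.
Most parsimonious ingroup topology: ((Acroilis,(((Stenis,Ceratura),Ceratina),Pachyana)),Pachyinus).
Ceratina and Stenis share a more recent common ancestor with each other than either does with Pachyinus, so Pachyinus is the least closely related of the three.

Pachyinus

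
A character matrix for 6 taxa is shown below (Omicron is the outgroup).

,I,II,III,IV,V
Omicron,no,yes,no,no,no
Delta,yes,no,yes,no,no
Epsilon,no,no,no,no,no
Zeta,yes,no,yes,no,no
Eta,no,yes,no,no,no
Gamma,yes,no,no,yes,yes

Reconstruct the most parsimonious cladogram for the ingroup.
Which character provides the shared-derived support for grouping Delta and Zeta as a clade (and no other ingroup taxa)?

Character polarity is set by the outgroup: the derived state is whichever differs from the outgroup's state, so for II the derived state is 'no', and for the remaining characters it is 'yes'.
I: derived state 'yes' in Delta, Gamma, and Zeta only — synapomorphy for {Delta, Gamma, Zeta}.
Only Delta, Epsilon, Gamma, and Zeta show the derived state 'no' for II, supporting them as a clade.
III: derived state 'yes' in Delta and Zeta only — synapomorphy for {Delta, Zeta}.
IV: derived state 'yes' in Gamma only — an autapomorphy, so it tells us nothing about relationships among taxa.
V (derived state 'yes') is unique to Gamma (autapomorphy; uninformative for grouping).
Most parsimonious ingroup topology: ((((Delta,Zeta),Gamma),Epsilon),Eta).
The clade {Delta, Zeta} is supported by III: its derived state 'yes' occurs in exactly those taxa and in no other taxon (including the outgroup).

III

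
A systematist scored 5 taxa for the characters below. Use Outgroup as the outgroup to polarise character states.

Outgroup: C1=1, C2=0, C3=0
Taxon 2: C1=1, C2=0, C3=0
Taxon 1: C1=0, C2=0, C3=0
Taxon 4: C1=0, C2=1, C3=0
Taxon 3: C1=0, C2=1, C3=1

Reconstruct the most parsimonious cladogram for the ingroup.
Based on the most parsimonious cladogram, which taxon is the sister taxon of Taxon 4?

Taxon 3

Character polarity is set by the outgroup: the derived state is whichever differs from the outgroup's state, so for C1 the derived state is '0', and for the remaining characters it is '1'.
C1: derived state '0' in Taxon 1, Taxon 3, and Taxon 4 only — synapomorphy for {Taxon 1, Taxon 3, Taxon 4}.
Only Taxon 3 and Taxon 4 show the derived state '1' for C2, supporting them as a clade.
C3: derived state '1' in Taxon 3 only — an autapomorphy, so it tells us nothing about relationships among taxa.
Most parsimonious ingroup topology: (((Taxon 3,Taxon 4),Taxon 1),Taxon 2).
Taxon 4 and Taxon 3 form a cherry on this tree, so they are sister taxa.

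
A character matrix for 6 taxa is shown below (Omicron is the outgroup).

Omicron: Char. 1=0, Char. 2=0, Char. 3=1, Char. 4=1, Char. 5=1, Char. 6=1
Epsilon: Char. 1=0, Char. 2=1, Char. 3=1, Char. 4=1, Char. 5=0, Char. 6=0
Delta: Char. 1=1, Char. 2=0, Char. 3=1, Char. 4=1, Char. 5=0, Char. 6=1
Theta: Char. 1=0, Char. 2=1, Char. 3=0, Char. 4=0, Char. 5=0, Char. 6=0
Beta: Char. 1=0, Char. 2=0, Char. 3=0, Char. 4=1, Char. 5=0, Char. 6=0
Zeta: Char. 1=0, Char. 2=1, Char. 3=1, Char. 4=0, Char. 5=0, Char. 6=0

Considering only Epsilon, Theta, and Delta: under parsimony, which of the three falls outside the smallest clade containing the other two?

Delta

Character polarity is set by the outgroup: the derived state is whichever differs from the outgroup's state, so for Char. 3, Char. 4, Char. 5, Char. 6 the derived state is '0', and for the remaining characters it is '1'.
Char. 1 (derived state '1') is unique to Delta (autapomorphy; uninformative for grouping).
Char. 2: derived state '1' in Epsilon, Theta, and Zeta only — synapomorphy for {Epsilon, Theta, Zeta}.
Char. 3 groups Beta and Theta, which is incompatible with the clades supported by the remaining characters; treating it as convergent (homoplasy) costs fewer steps than any alternative tree.
Char. 4: derived state '0' in Theta and Zeta only — synapomorphy for {Theta, Zeta}.
Char. 5 (derived state '0') is shared by all ingroup taxa — unites the whole ingroup.
Char. 6: derived state '0' in Beta, Epsilon, Theta, and Zeta only — synapomorphy for {Beta, Epsilon, Theta, Zeta}.
Most parsimonious ingroup topology: (((Epsilon,(Theta,Zeta)),Beta),Delta).
Theta and Epsilon share a more recent common ancestor with each other than either does with Delta, so Delta is the least closely related of the three.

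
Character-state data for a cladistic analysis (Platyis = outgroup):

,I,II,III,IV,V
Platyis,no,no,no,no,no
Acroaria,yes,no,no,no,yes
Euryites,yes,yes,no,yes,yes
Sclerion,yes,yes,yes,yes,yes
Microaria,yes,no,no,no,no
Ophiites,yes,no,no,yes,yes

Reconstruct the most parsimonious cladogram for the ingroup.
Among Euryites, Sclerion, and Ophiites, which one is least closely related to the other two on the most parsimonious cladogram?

The outgroup has state 'no' for every character, so 'yes' is the derived state throughout.
All ingroup taxa share the derived state 'yes' for I; it defines the ingroup but does not resolve relationships within it.
II (derived state 'yes') is shared by Euryites and Sclerion — a synapomorphy uniting that clade.
III: derived state 'yes' in Sclerion only — an autapomorphy, so it tells us nothing about relationships among taxa.
IV: derived state 'yes' in Euryites, Ophiites, and Sclerion only — synapomorphy for {Euryites, Ophiites, Sclerion}.
Only Acroaria, Euryites, Ophiites, and Sclerion show the derived state 'yes' for V, supporting them as a clade.
Most parsimonious ingroup topology: ((Acroaria,((Euryites,Sclerion),Ophiites)),Microaria).
Sclerion and Euryites share a more recent common ancestor with each other than either does with Ophiites, so Ophiites is the least closely related of the three.

Ophiites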